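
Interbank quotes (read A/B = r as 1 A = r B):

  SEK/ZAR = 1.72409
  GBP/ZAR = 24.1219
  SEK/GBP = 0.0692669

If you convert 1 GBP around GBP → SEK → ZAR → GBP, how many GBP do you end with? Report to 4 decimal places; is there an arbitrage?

Around GBP → SEK → ZAR → GBP: 1 ÷ 0.0692669 × 1.72409 ÷ 24.1219 = 1.031864
Product > 1; profitable direction is GBP → SEK → ZAR → GBP.

1.0319 (arbitrage exists)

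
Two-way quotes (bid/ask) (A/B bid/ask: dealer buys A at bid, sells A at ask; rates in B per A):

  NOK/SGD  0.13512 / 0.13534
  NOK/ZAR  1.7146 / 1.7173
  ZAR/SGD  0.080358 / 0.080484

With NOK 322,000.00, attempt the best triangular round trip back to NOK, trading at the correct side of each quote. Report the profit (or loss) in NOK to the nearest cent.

Net profit: NOK 5,809.58

Best loop NOK → ZAR → SGD → NOK:
NOK 322,000.00 × 1.7146 (sell NOK at bid) = ZAR 552,101.20
ZAR 552,101.20 × 0.080358 (sell ZAR at bid) = SGD 44,365.75
SGD 44,365.75 ÷ 0.13534 (buy NOK at ask) = NOK 327,809.58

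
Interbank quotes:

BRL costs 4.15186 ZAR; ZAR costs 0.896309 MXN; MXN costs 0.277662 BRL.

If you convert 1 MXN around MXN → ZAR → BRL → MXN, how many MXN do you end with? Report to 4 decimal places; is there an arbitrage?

Around MXN → ZAR → BRL → MXN: 1 ÷ 0.896309 ÷ 4.15186 ÷ 0.277662 = 0.967794
Product < 1; profitable direction is MXN → BRL → ZAR → MXN.

0.9678 (arbitrage exists)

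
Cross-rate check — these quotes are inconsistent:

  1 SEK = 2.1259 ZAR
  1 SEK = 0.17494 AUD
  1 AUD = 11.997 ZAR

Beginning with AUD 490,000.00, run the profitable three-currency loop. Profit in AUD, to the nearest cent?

Profitable loop is AUD → SEK → ZAR → AUD:
AUD 490,000.00 ÷ 0.17494 = SEK 2,800,960.33
SEK 2,800,960.33 × 2.1259 = ZAR 5,954,561.56
ZAR 5,954,561.56 ÷ 11.997 = AUD 496,337.55
Profit = AUD 496,337.55 − AUD 490,000.00

Profit: AUD 6,337.55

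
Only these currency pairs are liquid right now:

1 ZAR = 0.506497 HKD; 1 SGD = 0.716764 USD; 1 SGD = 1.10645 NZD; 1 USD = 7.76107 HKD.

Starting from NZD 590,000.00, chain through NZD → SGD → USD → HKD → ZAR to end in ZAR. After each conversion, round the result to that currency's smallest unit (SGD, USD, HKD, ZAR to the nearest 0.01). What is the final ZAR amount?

NZD 590,000.00 ÷ 1.10645 = SGD 533,236.93
SGD 533,236.93 × 0.716764 = USD 382,205.03
USD 382,205.03 × 7.76107 = HKD 2,966,319.99
HKD 2,966,319.99 ÷ 0.506497 = ZAR 5,856,540.10

ZAR 5,856,540.10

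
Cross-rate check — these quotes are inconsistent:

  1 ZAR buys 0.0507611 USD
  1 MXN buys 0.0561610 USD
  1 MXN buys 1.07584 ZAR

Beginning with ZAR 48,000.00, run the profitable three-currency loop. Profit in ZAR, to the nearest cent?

Profitable loop is ZAR → MXN → USD → ZAR:
ZAR 48,000.00 ÷ 1.07584 = MXN 44,616.30
MXN 44,616.30 × 0.0561610 = USD 2,505.70
USD 2,505.70 ÷ 0.0507611 = ZAR 49,362.52
Profit = ZAR 49,362.52 − ZAR 48,000.00

Profit: ZAR 1,362.52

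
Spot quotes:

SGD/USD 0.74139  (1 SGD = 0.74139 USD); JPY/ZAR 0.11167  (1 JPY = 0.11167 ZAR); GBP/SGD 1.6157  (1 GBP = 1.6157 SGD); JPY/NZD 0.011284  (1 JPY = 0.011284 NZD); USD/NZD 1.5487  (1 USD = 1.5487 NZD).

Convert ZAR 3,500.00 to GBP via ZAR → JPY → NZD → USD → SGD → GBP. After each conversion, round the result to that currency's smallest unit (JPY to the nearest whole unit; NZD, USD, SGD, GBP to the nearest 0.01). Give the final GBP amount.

GBP 190.64

ZAR 3,500.00 ÷ 0.11167 = JPY 31,342
JPY 31,342 × 0.011284 = NZD 353.66
NZD 353.66 ÷ 1.5487 = USD 228.36
USD 228.36 ÷ 0.74139 = SGD 308.02
SGD 308.02 ÷ 1.6157 = GBP 190.64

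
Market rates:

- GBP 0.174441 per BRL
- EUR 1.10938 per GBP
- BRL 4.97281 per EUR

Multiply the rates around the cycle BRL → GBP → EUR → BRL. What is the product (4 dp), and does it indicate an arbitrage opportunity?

Around BRL → GBP → EUR → BRL: 1 × 0.174441 × 1.10938 × 4.97281 = 0.962345
Product < 1; profitable direction is BRL → EUR → GBP → BRL.

0.9623 (arbitrage exists)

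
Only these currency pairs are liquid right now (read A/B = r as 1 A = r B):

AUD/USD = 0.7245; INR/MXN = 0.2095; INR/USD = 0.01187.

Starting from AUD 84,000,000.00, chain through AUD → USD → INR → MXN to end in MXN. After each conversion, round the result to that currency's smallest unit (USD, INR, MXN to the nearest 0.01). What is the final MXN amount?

AUD 84,000,000.00 × 0.7245 = USD 60,858,000.00
USD 60,858,000.00 ÷ 0.01187 = INR 5,127,042,965.46
INR 5,127,042,965.46 × 0.2095 = MXN 1,074,115,501.26

MXN 1,074,115,501.26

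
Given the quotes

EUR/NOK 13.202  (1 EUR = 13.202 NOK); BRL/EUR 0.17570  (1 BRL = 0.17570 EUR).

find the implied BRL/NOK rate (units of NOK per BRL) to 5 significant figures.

BRL/NOK = 2.3196

1 BRL × 0.17570 = 0.1757 EUR
0.1757 EUR × 13.202 = 2.31959 NOK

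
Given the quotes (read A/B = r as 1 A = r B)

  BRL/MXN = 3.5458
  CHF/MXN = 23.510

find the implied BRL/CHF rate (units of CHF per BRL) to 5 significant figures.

BRL/CHF = 0.15082

1 BRL × 3.5458 = 3.5458 MXN
3.5458 MXN ÷ 23.510 = 0.150821 CHF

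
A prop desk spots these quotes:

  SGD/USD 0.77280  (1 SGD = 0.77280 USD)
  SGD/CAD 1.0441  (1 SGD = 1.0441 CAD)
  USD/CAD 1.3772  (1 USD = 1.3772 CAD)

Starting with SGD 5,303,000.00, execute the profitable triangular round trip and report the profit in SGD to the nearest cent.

Profitable loop is SGD → USD → CAD → SGD:
SGD 5,303,000.00 × 0.77280 = USD 4,098,158.40
USD 4,098,158.40 × 1.3772 = CAD 5,643,983.75
CAD 5,643,983.75 ÷ 1.0441 = SGD 5,405,596.92
Profit = SGD 5,405,596.92 − SGD 5,303,000.00

Profit: SGD 102,596.92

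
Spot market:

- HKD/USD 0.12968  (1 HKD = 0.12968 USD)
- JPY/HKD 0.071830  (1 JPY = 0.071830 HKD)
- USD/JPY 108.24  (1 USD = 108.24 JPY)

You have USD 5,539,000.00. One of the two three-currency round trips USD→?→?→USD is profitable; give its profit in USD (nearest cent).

Profit: USD 45,676.45

Profitable loop is USD → JPY → HKD → USD:
USD 5,539,000.00 × 108.24 = JPY 599,541,360
JPY 599,541,360 × 0.071830 = HKD 43,065,055.89
HKD 43,065,055.89 × 0.12968 = USD 5,584,676.45
Profit = USD 5,584,676.45 − USD 5,539,000.00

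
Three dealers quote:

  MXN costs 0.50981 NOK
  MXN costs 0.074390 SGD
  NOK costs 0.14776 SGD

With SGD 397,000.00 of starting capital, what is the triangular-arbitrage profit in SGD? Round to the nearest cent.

Profitable loop is SGD → MXN → NOK → SGD:
SGD 397,000.00 ÷ 0.074390 = MXN 5,336,738.81
MXN 5,336,738.81 × 0.50981 = NOK 2,720,722.81
NOK 2,720,722.81 × 0.14776 = SGD 402,014.00
Profit = SGD 402,014.00 − SGD 397,000.00

Profit: SGD 5,014.00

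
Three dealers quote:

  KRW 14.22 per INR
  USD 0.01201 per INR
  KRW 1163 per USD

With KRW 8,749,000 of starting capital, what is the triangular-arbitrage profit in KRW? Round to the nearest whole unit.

Profit: KRW 158,079

Profitable loop is KRW → USD → INR → KRW:
KRW 8,749,000 ÷ 1163 = USD 7,522.79
USD 7,522.79 ÷ 0.01201 = INR 626,376.84
INR 626,376.84 × 14.22 = KRW 8,907,079
Profit = KRW 8,907,079 − KRW 8,749,000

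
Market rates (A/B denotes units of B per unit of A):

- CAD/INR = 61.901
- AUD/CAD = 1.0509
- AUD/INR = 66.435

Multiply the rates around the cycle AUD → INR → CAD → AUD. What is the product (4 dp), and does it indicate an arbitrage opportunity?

1.0213 (arbitrage exists)

Around AUD → INR → CAD → AUD: 1 × 66.435 ÷ 61.901 ÷ 1.0509 = 1.021264
Product > 1; profitable direction is AUD → INR → CAD → AUD.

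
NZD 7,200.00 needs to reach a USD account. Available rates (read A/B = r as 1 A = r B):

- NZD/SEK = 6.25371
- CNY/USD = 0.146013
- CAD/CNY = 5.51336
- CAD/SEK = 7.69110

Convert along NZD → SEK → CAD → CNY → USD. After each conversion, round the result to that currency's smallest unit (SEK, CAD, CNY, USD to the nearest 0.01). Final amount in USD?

NZD 7,200.00 × 6.25371 = SEK 45,026.71
SEK 45,026.71 ÷ 7.69110 = CAD 5,854.39
CAD 5,854.39 × 5.51336 = CNY 32,277.36
CNY 32,277.36 × 0.146013 = USD 4,712.91

USD 4,712.91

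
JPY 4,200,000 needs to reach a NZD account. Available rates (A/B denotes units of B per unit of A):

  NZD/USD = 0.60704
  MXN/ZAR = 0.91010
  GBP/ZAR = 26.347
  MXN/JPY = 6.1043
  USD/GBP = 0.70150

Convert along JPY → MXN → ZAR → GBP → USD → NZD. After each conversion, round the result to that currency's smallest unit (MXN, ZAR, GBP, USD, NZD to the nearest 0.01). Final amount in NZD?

NZD 55,811.86

JPY 4,200,000 ÷ 6.1043 = MXN 688,039.58
MXN 688,039.58 × 0.91010 = ZAR 626,184.82
ZAR 626,184.82 ÷ 26.347 = GBP 23,766.84
GBP 23,766.84 ÷ 0.70150 = USD 33,880.03
USD 33,880.03 ÷ 0.60704 = NZD 55,811.86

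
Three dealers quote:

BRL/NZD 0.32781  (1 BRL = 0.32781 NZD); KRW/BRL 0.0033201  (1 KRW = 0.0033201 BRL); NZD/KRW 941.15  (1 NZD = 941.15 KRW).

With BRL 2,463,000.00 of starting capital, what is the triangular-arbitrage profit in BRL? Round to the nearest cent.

Profitable loop is BRL → NZD → KRW → BRL:
BRL 2,463,000.00 × 0.32781 = NZD 807,396.03
NZD 807,396.03 × 941.15 = KRW 759,880,774
KRW 759,880,774 × 0.0033201 = BRL 2,522,880.16
Profit = BRL 2,522,880.16 − BRL 2,463,000.00

Profit: BRL 59,880.16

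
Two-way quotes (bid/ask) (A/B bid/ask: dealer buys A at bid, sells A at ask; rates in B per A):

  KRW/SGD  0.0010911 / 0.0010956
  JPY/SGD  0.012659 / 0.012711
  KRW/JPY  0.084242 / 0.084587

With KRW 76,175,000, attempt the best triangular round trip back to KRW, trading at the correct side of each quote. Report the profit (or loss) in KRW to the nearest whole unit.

Net profit: KRW 1,127,525

Best loop KRW → SGD → JPY → KRW:
KRW 76,175,000 × 0.0010911 (sell KRW at bid) = SGD 83,114.54
SGD 83,114.54 ÷ 0.012711 (buy JPY at ask) = JPY 6,538,789
JPY 6,538,789 ÷ 0.084587 (buy KRW at ask) = KRW 77,302,525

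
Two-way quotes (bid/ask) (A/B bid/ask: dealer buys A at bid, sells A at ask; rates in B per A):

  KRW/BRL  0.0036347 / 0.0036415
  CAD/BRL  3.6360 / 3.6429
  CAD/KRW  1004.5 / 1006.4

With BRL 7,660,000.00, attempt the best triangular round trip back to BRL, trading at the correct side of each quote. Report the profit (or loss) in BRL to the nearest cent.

Best loop BRL → CAD → KRW → BRL:
BRL 7,660,000.00 ÷ 3.6429 (buy CAD at ask) = CAD 2,102,720.36
CAD 2,102,720.36 × 1004.5 (sell CAD at bid) = KRW 2,112,182,602
KRW 2,112,182,602 × 0.0036347 (sell KRW at bid) = BRL 7,677,150.10

Net profit: BRL 17,150.10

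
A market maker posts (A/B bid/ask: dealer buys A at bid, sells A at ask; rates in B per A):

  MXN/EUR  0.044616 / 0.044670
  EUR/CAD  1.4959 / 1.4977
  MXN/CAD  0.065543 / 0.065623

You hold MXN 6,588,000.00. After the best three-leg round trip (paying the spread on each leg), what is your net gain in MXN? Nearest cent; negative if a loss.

Net profit: MXN 112,245.31

Best loop MXN → EUR → CAD → MXN:
MXN 6,588,000.00 × 0.044616 (sell MXN at bid) = EUR 293,930.21
EUR 293,930.21 × 1.4959 (sell EUR at bid) = CAD 439,690.20
CAD 439,690.20 ÷ 0.065623 (buy MXN at ask) = MXN 6,700,245.31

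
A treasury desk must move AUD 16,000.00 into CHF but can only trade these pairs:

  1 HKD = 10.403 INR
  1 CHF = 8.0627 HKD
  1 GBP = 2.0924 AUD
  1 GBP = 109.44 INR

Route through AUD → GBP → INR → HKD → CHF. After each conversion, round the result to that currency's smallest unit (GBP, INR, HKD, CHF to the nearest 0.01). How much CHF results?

CHF 9,977.28

AUD 16,000.00 ÷ 2.0924 = GBP 7,646.72
GBP 7,646.72 × 109.44 = INR 836,857.04
INR 836,857.04 ÷ 10.403 = HKD 80,443.82
HKD 80,443.82 ÷ 8.0627 = CHF 9,977.28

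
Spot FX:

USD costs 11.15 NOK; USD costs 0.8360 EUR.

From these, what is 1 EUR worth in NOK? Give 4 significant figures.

EUR/NOK = 13.34

1 EUR ÷ 0.8360 = 1.19617 USD
1.19617 USD × 11.15 = 13.3373 NOK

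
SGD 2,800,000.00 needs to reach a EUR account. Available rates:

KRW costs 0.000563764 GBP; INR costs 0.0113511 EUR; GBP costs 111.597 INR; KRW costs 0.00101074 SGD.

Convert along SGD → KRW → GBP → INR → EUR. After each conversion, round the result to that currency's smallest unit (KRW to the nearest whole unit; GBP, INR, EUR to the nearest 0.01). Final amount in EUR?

EUR 1,978,364.85

SGD 2,800,000.00 ÷ 0.00101074 = KRW 2,770,247,541
KRW 2,770,247,541 × 0.000563764 = GBP 1,561,765.83
GBP 1,561,765.83 × 111.597 = INR 174,288,381.33
INR 174,288,381.33 × 0.0113511 = EUR 1,978,364.85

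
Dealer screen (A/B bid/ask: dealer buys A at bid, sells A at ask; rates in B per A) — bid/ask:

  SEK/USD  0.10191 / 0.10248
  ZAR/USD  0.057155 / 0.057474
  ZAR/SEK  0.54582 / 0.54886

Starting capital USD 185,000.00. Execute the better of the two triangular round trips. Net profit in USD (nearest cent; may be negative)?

Best loop USD → SEK → ZAR → USD:
USD 185,000.00 ÷ 0.10248 (buy SEK at ask) = SEK 1,805,230.29
SEK 1,805,230.29 ÷ 0.54886 (buy ZAR at ask) = ZAR 3,289,054.20
ZAR 3,289,054.20 × 0.057155 (sell ZAR at bid) = USD 187,985.89

Net profit: USD 2,985.89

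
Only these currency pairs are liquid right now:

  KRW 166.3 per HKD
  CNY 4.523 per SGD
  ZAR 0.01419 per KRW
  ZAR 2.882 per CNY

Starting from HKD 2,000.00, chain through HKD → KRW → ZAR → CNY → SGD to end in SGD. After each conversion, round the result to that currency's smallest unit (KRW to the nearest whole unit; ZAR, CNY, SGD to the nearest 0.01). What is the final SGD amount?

HKD 2,000.00 × 166.3 = KRW 332,600
KRW 332,600 × 0.01419 = ZAR 4,719.59
ZAR 4,719.59 ÷ 2.882 = CNY 1,637.61
CNY 1,637.61 ÷ 4.523 = SGD 362.06

SGD 362.06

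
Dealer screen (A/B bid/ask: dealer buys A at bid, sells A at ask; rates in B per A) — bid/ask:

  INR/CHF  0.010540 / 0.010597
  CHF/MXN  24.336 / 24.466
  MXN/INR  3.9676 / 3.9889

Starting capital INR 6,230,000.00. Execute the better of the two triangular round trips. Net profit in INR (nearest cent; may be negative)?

Net profit: INR 110,240.56

Best loop INR → CHF → MXN → INR:
INR 6,230,000.00 × 0.010540 (sell INR at bid) = CHF 65,664.20
CHF 65,664.20 × 24.336 (sell CHF at bid) = MXN 1,598,003.97
MXN 1,598,003.97 × 3.9676 (sell MXN at bid) = INR 6,340,240.56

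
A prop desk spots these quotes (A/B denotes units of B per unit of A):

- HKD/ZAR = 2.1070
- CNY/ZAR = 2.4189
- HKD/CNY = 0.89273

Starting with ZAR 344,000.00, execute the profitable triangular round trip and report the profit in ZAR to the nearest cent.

Profit: ZAR 8,559.12

Profitable loop is ZAR → HKD → CNY → ZAR:
ZAR 344,000.00 ÷ 2.1070 = HKD 163,265.31
HKD 163,265.31 × 0.89273 = CNY 145,751.84
CNY 145,751.84 × 2.4189 = ZAR 352,559.12
Profit = ZAR 352,559.12 − ZAR 344,000.00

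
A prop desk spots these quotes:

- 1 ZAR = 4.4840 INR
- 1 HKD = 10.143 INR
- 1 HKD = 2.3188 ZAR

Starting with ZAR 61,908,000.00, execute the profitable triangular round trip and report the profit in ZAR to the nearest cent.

Profitable loop is ZAR → INR → HKD → ZAR:
ZAR 61,908,000.00 × 4.4840 = INR 277,595,472.00
INR 277,595,472.00 ÷ 10.143 = HKD 27,368,182.19
HKD 27,368,182.19 × 2.3188 = ZAR 63,461,340.87
Profit = ZAR 63,461,340.87 − ZAR 61,908,000.00

Profit: ZAR 1,553,340.87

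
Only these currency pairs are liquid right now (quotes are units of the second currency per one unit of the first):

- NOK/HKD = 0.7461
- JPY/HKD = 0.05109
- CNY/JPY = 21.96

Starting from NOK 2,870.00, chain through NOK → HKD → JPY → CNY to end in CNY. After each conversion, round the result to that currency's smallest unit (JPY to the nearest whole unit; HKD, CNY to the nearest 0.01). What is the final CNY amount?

NOK 2,870.00 × 0.7461 = HKD 2,141.31
HKD 2,141.31 ÷ 0.05109 = JPY 41,913
JPY 41,913 ÷ 21.96 = CNY 1,908.61

CNY 1,908.61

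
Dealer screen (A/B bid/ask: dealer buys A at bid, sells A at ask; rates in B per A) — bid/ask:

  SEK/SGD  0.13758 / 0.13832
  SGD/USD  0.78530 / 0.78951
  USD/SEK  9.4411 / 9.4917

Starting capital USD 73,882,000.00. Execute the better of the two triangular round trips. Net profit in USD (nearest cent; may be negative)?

Net profit: USD 1,479,952.82

Best loop USD → SEK → SGD → USD:
USD 73,882,000.00 × 9.4411 (sell USD at bid) = SEK 697,527,350.20
SEK 697,527,350.20 × 0.13758 (sell SEK at bid) = SGD 95,965,812.84
SGD 95,965,812.84 × 0.78530 (sell SGD at bid) = USD 75,361,952.82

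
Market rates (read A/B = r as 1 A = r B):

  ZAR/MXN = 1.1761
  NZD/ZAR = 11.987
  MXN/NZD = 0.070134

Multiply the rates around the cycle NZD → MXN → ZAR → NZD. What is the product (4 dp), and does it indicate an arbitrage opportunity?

1.0114 (arbitrage exists)

Around NZD → MXN → ZAR → NZD: 1 ÷ 0.070134 ÷ 1.1761 ÷ 11.987 = 1.011385
Product > 1; profitable direction is NZD → MXN → ZAR → NZD.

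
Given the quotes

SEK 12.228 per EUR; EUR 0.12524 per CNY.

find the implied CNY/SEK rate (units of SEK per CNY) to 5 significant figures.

1 CNY × 0.12524 = 0.12524 EUR
0.12524 EUR × 12.228 = 1.53143 SEK

CNY/SEK = 1.5314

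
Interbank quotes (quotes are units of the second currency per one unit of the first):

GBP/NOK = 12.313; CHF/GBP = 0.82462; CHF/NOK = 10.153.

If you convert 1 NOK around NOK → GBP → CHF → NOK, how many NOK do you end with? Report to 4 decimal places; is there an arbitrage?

0.9999 (no arbitrage)

Around NOK → GBP → CHF → NOK: 1 ÷ 12.313 ÷ 0.82462 × 10.153 = 0.999946
Product ≈ 1 (deviation 0.005%, within rounding noise).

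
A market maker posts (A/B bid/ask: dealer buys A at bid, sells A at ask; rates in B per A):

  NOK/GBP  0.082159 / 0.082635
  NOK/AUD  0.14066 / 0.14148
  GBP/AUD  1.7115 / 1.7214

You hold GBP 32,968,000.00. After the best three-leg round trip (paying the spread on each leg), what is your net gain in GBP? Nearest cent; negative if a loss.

Net result: GBP -201,534.38 (no profitable arbitrage after spreads)

Best loop GBP → AUD → NOK → GBP:
GBP 32,968,000.00 × 1.7115 (sell GBP at bid) = AUD 56,424,732.00
AUD 56,424,732.00 ÷ 0.14148 (buy NOK at ask) = NOK 398,817,726.89
NOK 398,817,726.89 × 0.082159 (sell NOK at bid) = GBP 32,766,465.62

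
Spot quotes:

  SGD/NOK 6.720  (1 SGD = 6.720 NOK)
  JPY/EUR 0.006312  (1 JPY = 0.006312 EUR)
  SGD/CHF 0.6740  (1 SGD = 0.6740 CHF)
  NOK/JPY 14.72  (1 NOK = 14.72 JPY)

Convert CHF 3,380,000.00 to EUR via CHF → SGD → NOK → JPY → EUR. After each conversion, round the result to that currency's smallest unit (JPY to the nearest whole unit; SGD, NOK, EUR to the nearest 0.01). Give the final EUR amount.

EUR 3,131,128.40

CHF 3,380,000.00 ÷ 0.6740 = SGD 5,014,836.80
SGD 5,014,836.80 × 6.720 = NOK 33,699,703.30
NOK 33,699,703.30 × 14.72 = JPY 496,059,633
JPY 496,059,633 × 0.006312 = EUR 3,131,128.40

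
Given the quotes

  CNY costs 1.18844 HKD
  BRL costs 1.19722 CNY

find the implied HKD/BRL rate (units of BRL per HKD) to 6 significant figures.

1 HKD ÷ 1.18844 = 0.841439 CNY
0.841439 CNY ÷ 1.19722 = 0.702828 BRL

HKD/BRL = 0.702828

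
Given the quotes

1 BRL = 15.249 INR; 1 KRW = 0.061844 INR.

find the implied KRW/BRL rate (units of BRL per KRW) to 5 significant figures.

KRW/BRL = 0.0040556

1 KRW × 0.061844 = 0.061844 INR
0.061844 INR ÷ 15.249 = 0.00405561 BRL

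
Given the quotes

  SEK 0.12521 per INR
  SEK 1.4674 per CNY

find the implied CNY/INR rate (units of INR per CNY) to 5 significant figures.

1 CNY × 1.4674 = 1.4674 SEK
1.4674 SEK ÷ 0.12521 = 11.7195 INR

CNY/INR = 11.720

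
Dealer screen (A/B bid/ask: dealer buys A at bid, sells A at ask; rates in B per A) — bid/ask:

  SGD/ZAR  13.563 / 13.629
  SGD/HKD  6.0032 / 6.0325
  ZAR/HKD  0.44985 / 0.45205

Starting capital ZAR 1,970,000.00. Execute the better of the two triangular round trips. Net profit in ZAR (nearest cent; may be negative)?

Net profit: ZAR 22,472.71

Best loop ZAR → HKD → SGD → ZAR:
ZAR 1,970,000.00 × 0.44985 (sell ZAR at bid) = HKD 886,204.50
HKD 886,204.50 ÷ 6.0325 (buy SGD at ask) = SGD 146,905.01
SGD 146,905.01 × 13.563 (sell SGD at bid) = ZAR 1,992,472.71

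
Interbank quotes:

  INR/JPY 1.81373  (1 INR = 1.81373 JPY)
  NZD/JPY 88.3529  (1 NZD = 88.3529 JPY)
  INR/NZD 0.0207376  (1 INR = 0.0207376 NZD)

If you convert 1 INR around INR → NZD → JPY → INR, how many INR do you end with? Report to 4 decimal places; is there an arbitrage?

1.0102 (arbitrage exists)

Around INR → NZD → JPY → INR: 1 × 0.0207376 × 88.3529 ÷ 1.81373 = 1.010198
Product > 1; profitable direction is INR → NZD → JPY → INR.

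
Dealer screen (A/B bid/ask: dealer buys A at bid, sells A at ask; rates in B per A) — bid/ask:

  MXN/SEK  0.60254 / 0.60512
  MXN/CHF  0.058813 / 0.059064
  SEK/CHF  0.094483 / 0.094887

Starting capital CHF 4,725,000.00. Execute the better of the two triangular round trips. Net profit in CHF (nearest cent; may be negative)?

Best loop CHF → SEK → MXN → CHF:
CHF 4,725,000.00 ÷ 0.094887 (buy SEK at ask) = SEK 49,796,073.22
SEK 49,796,073.22 ÷ 0.60512 (buy MXN at ask) = MXN 82,291,236.82
MXN 82,291,236.82 × 0.058813 (sell MXN at bid) = CHF 4,839,794.51

Net profit: CHF 114,794.51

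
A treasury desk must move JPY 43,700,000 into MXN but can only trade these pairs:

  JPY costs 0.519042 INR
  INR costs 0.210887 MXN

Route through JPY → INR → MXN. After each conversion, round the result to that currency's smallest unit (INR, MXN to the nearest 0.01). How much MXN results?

MXN 4,783,367.49

JPY 43,700,000 × 0.519042 = INR 22,682,135.40
INR 22,682,135.40 × 0.210887 = MXN 4,783,367.49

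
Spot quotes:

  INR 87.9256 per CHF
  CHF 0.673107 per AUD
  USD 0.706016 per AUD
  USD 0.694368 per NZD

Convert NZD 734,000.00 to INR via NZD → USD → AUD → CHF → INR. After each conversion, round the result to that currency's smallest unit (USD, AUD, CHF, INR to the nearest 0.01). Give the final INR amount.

INR 42,723,877.30

NZD 734,000.00 × 0.694368 = USD 509,666.11
USD 509,666.11 ÷ 0.706016 = AUD 721,890.31
AUD 721,890.31 × 0.673107 = CHF 485,909.42
CHF 485,909.42 × 87.9256 = INR 42,723,877.30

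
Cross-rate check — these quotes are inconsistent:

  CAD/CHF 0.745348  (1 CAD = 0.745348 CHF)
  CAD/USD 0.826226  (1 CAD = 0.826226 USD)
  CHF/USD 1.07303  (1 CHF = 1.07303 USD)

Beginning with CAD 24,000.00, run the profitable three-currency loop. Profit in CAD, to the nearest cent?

Profit: CAD 793.57

Profitable loop is CAD → USD → CHF → CAD:
CAD 24,000.00 × 0.826226 = USD 19,829.42
USD 19,829.42 ÷ 1.07303 = CHF 18,479.84
CHF 18,479.84 ÷ 0.745348 = CAD 24,793.57
Profit = CAD 24,793.57 − CAD 24,000.00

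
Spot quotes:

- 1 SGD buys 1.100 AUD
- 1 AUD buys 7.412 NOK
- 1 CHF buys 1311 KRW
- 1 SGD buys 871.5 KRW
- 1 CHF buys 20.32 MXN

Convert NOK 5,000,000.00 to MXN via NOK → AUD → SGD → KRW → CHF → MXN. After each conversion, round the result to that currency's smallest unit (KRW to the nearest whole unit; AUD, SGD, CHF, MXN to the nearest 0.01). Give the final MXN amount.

MXN 8,283,813.56

NOK 5,000,000.00 ÷ 7.412 = AUD 674,581.76
AUD 674,581.76 ÷ 1.100 = SGD 613,256.15
SGD 613,256.15 × 871.5 = KRW 534,452,735
KRW 534,452,735 ÷ 1311 = CHF 407,667.99
CHF 407,667.99 × 20.32 = MXN 8,283,813.56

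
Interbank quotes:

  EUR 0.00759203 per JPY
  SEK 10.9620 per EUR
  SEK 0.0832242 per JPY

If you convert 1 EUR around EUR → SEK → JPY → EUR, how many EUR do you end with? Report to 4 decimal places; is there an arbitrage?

1.0000 (no arbitrage)

Around EUR → SEK → JPY → EUR: 1 × 10.9620 ÷ 0.0832242 × 0.00759203 = 0.999996
Product ≈ 1 (deviation 0.000%, within rounding noise).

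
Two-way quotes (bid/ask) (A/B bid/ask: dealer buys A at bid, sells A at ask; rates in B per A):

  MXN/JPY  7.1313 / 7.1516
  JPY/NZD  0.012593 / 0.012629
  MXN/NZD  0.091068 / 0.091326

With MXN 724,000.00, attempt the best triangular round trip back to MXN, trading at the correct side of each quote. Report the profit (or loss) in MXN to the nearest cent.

Best loop MXN → NZD → JPY → MXN:
MXN 724,000.00 × 0.091068 (sell MXN at bid) = NZD 65,933.23
NZD 65,933.23 ÷ 0.012629 (buy JPY at ask) = JPY 5,220,780
JPY 5,220,780 ÷ 7.1516 (buy MXN at ask) = MXN 730,015.68

Net profit: MXN 6,015.68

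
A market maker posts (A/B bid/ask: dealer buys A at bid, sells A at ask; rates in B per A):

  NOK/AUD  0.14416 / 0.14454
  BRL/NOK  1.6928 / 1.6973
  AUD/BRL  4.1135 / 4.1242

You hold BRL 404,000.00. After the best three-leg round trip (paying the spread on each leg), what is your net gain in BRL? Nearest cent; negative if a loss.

Best loop BRL → NOK → AUD → BRL:
BRL 404,000.00 × 1.6928 (sell BRL at bid) = NOK 683,891.20
NOK 683,891.20 × 0.14416 (sell NOK at bid) = AUD 98,589.76
AUD 98,589.76 × 4.1135 (sell AUD at bid) = BRL 405,548.96

Net profit: BRL 1,548.96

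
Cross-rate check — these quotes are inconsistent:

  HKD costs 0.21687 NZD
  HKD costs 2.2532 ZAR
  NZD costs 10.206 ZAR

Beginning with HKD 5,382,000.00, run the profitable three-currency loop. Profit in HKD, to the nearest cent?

Profit: HKD 96,837.16

Profitable loop is HKD → ZAR → NZD → HKD:
HKD 5,382,000.00 × 2.2532 = ZAR 12,126,722.40
ZAR 12,126,722.40 ÷ 10.206 = NZD 1,188,195.41
NZD 1,188,195.41 ÷ 0.21687 = HKD 5,478,837.16
Profit = HKD 5,478,837.16 − HKD 5,382,000.00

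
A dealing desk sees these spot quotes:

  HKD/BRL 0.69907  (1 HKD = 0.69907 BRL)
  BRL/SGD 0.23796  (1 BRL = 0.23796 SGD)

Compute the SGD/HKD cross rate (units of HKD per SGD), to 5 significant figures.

1 SGD ÷ 0.23796 = 4.20239 BRL
4.20239 BRL ÷ 0.69907 = 6.0114 HKD

SGD/HKD = 6.0114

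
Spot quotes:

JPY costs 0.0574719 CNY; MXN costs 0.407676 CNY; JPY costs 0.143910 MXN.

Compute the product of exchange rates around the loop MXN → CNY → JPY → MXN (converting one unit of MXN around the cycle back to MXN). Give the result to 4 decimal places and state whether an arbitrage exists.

1.0208 (arbitrage exists)

Around MXN → CNY → JPY → MXN: 1 × 0.407676 ÷ 0.0574719 × 0.143910 = 1.020823
Product > 1; profitable direction is MXN → CNY → JPY → MXN.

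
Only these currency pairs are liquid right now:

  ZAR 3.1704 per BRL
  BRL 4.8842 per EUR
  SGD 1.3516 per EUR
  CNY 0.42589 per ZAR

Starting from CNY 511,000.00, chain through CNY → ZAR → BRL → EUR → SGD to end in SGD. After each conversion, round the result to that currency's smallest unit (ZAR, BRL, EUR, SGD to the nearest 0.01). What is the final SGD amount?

CNY 511,000.00 ÷ 0.42589 = ZAR 1,199,840.33
ZAR 1,199,840.33 ÷ 3.1704 = BRL 378,450.77
BRL 378,450.77 ÷ 4.8842 = EUR 77,484.70
EUR 77,484.70 × 1.3516 = SGD 104,728.32

SGD 104,728.32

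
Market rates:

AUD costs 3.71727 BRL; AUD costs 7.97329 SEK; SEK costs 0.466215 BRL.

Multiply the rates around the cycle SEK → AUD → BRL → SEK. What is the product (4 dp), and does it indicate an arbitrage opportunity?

Around SEK → AUD → BRL → SEK: 1 ÷ 7.97329 × 3.71727 ÷ 0.466215 = 1.000001
Product ≈ 1 (deviation 0.000%, within rounding noise).

1.0000 (no arbitrage)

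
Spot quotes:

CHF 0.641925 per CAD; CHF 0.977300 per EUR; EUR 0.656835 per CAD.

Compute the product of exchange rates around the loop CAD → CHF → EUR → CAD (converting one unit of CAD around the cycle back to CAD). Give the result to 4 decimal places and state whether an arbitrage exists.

1.0000 (no arbitrage)

Around CAD → CHF → EUR → CAD: 1 × 0.641925 ÷ 0.977300 ÷ 0.656835 = 1.000000
Product ≈ 1 (deviation 0.000%, within rounding noise).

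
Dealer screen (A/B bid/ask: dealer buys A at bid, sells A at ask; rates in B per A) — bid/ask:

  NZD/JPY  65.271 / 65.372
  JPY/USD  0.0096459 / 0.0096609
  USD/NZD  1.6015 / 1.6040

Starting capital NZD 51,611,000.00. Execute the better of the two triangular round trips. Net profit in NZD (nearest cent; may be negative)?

Net profit: NZD 428,394.97

Best loop NZD → JPY → USD → NZD:
NZD 51,611,000.00 × 65.271 (sell NZD at bid) = JPY 3,368,701,581
JPY 3,368,701,581 × 0.0096459 (sell JPY at bid) = USD 32,494,158.58
USD 32,494,158.58 × 1.6015 (sell USD at bid) = NZD 52,039,394.97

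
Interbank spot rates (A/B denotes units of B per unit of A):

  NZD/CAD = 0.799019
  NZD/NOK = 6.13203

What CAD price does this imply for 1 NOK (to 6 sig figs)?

1 NOK ÷ 6.13203 = 0.163078 NZD
0.163078 NZD × 0.799019 = 0.130303 CAD

NOK/CAD = 0.130303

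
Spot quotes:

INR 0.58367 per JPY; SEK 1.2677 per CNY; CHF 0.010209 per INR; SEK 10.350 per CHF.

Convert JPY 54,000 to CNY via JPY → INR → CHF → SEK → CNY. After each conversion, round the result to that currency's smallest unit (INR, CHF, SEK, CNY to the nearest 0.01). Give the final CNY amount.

CNY 2,627.06

JPY 54,000 × 0.58367 = INR 31,518.18
INR 31,518.18 × 0.010209 = CHF 321.77
CHF 321.77 × 10.350 = SEK 3,330.32
SEK 3,330.32 ÷ 1.2677 = CNY 2,627.06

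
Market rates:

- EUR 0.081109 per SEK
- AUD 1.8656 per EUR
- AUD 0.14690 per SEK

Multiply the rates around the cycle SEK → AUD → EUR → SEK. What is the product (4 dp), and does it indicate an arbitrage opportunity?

Around SEK → AUD → EUR → SEK: 1 × 0.14690 ÷ 1.8656 ÷ 0.081109 = 0.970810
Product < 1; profitable direction is SEK → EUR → AUD → SEK.

0.9708 (arbitrage exists)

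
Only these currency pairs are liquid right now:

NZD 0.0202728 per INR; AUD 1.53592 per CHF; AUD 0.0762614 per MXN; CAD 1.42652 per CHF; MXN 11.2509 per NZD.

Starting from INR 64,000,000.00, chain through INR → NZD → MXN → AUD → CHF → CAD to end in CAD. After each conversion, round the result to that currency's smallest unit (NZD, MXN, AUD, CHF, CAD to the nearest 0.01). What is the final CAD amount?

INR 64,000,000.00 × 0.0202728 = NZD 1,297,459.20
NZD 1,297,459.20 × 11.2509 = MXN 14,597,583.71
MXN 14,597,583.71 × 0.0762614 = AUD 1,113,232.17
AUD 1,113,232.17 ÷ 1.53592 = CHF 724,798.28
CHF 724,798.28 × 1.42652 = CAD 1,033,939.24

CAD 1,033,939.24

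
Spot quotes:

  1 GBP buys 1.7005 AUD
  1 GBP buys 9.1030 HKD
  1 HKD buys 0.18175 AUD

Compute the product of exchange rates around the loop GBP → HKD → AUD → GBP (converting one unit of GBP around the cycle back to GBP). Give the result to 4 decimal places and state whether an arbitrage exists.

Around GBP → HKD → AUD → GBP: 1 × 9.1030 × 0.18175 ÷ 1.7005 = 0.972932
Product < 1; profitable direction is GBP → AUD → HKD → GBP.

0.9729 (arbitrage exists)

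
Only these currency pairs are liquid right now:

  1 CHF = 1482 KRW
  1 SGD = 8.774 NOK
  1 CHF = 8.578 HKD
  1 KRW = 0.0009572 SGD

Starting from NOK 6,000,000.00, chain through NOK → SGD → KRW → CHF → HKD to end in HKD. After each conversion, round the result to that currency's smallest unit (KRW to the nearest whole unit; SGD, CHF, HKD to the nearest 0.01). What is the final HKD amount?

NOK 6,000,000.00 ÷ 8.774 = SGD 683,838.61
SGD 683,838.61 ÷ 0.0009572 = KRW 714,415,598
KRW 714,415,598 ÷ 1482 = CHF 482,061.81
CHF 482,061.81 × 8.578 = HKD 4,135,126.21

HKD 4,135,126.21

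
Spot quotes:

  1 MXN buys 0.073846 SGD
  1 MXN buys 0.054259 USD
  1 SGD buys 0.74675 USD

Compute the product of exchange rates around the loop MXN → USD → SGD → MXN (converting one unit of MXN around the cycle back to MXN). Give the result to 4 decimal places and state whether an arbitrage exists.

Around MXN → USD → SGD → MXN: 1 × 0.054259 ÷ 0.74675 ÷ 0.073846 = 0.983942
Product < 1; profitable direction is MXN → SGD → USD → MXN.

0.9839 (arbitrage exists)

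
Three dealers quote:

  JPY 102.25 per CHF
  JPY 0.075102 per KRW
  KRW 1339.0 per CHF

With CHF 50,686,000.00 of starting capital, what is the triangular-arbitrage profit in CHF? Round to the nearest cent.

Profitable loop is CHF → JPY → KRW → CHF:
CHF 50,686,000.00 × 102.25 = JPY 5,182,643,500
JPY 5,182,643,500 ÷ 0.075102 = KRW 69,008,062,369
KRW 69,008,062,369 ÷ 1339.0 = CHF 51,537,014.46
Profit = CHF 51,537,014.46 − CHF 50,686,000.00

Profit: CHF 851,014.46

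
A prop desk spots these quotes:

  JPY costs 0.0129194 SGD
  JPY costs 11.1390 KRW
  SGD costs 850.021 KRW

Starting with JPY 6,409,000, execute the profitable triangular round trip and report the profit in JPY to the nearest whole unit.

Profit: JPY 91,765

Profitable loop is JPY → KRW → SGD → JPY:
JPY 6,409,000 × 11.1390 = KRW 71,389,851
KRW 71,389,851 ÷ 850.021 = SGD 83,985.99
SGD 83,985.99 ÷ 0.0129194 = JPY 6,500,765
Profit = JPY 6,500,765 − JPY 6,409,000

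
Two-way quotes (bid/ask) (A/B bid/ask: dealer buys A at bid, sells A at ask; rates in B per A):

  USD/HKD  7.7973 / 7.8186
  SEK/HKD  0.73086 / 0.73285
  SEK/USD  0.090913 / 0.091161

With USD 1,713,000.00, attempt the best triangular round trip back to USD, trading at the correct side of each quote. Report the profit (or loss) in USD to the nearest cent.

Best loop USD → SEK → HKD → USD:
USD 1,713,000.00 ÷ 0.091161 (buy SEK at ask) = SEK 18,790,930.33
SEK 18,790,930.33 × 0.73086 (sell SEK at bid) = HKD 13,733,539.34
HKD 13,733,539.34 ÷ 7.8186 (buy USD at ask) = USD 1,756,521.54

Net profit: USD 43,521.54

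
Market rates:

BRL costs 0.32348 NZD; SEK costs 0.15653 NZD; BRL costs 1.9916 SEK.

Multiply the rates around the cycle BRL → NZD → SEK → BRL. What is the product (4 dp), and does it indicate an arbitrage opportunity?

1.0376 (arbitrage exists)

Around BRL → NZD → SEK → BRL: 1 × 0.32348 ÷ 0.15653 ÷ 1.9916 = 1.037642
Product > 1; profitable direction is BRL → NZD → SEK → BRL.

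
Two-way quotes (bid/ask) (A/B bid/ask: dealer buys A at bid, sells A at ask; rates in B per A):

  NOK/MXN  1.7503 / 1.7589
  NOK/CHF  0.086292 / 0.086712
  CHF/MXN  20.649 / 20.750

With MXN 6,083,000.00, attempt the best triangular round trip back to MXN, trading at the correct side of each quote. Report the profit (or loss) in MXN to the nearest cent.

Best loop MXN → NOK → CHF → MXN:
MXN 6,083,000.00 ÷ 1.7589 (buy NOK at ask) = NOK 3,458,411.51
NOK 3,458,411.51 × 0.086292 (sell NOK at bid) = CHF 298,433.25
CHF 298,433.25 × 20.649 (sell CHF at bid) = MXN 6,162,348.09

Net profit: MXN 79,348.09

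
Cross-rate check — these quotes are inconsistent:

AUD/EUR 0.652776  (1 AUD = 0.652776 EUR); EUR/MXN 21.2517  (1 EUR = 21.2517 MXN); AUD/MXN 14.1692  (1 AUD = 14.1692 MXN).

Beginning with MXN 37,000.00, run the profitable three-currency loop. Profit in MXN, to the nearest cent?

Profitable loop is MXN → EUR → AUD → MXN:
MXN 37,000.00 ÷ 21.2517 = EUR 1,741.04
EUR 1,741.04 ÷ 0.652776 = AUD 2,667.13
AUD 2,667.13 × 14.1692 = MXN 37,791.07
Profit = MXN 37,791.07 − MXN 37,000.00

Profit: MXN 791.07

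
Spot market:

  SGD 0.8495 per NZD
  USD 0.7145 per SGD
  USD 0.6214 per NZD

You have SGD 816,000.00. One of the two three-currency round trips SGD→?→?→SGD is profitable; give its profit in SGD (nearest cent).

Profit: SGD 19,402.54

Profitable loop is SGD → NZD → USD → SGD:
SGD 816,000.00 ÷ 0.8495 = NZD 960,565.04
NZD 960,565.04 × 0.6214 = USD 596,895.11
USD 596,895.11 ÷ 0.7145 = SGD 835,402.54
Profit = SGD 835,402.54 − SGD 816,000.00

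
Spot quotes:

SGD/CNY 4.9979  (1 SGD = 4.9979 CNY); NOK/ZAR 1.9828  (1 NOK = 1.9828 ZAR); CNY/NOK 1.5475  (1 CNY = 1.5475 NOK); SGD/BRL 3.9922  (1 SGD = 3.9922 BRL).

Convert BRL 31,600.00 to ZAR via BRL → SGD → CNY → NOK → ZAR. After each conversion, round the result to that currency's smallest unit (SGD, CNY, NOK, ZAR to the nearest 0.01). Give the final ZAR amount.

ZAR 121,387.02

BRL 31,600.00 ÷ 3.9922 = SGD 7,915.44
SGD 7,915.44 × 4.9979 = CNY 39,560.58
CNY 39,560.58 × 1.5475 = NOK 61,220.00
NOK 61,220.00 × 1.9828 = ZAR 121,387.02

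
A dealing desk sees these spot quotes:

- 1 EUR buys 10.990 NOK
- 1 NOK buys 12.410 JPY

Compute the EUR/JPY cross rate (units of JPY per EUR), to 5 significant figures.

EUR/JPY = 136.39

1 EUR × 10.990 = 10.99 NOK
10.99 NOK × 12.410 = 136.386 JPY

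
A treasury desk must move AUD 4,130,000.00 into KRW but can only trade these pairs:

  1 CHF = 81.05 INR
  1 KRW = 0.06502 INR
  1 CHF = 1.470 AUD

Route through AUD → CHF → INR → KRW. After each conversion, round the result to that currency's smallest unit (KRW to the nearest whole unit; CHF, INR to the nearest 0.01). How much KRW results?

KRW 3,502,182,479

AUD 4,130,000.00 ÷ 1.470 = CHF 2,809,523.81
CHF 2,809,523.81 × 81.05 = INR 227,711,904.80
INR 227,711,904.80 ÷ 0.06502 = KRW 3,502,182,479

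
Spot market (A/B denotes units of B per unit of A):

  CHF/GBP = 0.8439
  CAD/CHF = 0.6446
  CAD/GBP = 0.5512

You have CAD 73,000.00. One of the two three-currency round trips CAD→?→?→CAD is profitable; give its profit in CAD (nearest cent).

Profit: CAD 969.18

Profitable loop is CAD → GBP → CHF → CAD:
CAD 73,000.00 × 0.5512 = GBP 40,237.60
GBP 40,237.60 ÷ 0.8439 = CHF 47,680.53
CHF 47,680.53 ÷ 0.6446 = CAD 73,969.18
Profit = CAD 73,969.18 − CAD 73,000.00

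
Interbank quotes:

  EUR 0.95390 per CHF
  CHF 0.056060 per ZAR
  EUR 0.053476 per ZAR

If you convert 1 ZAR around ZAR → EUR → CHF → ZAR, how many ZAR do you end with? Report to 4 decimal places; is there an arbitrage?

Around ZAR → EUR → CHF → ZAR: 1 × 0.053476 ÷ 0.95390 ÷ 0.056060 = 1.000007
Product ≈ 1 (deviation 0.001%, within rounding noise).

1.0000 (no arbitrage)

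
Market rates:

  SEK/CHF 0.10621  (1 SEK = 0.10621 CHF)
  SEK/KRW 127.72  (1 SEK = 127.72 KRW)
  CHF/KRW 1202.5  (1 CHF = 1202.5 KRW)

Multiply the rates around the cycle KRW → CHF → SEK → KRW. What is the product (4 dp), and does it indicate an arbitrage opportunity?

Around KRW → CHF → SEK → KRW: 1 ÷ 1202.5 ÷ 0.10621 × 127.72 = 1.000019
Product ≈ 1 (deviation 0.002%, within rounding noise).

1.0000 (no arbitrage)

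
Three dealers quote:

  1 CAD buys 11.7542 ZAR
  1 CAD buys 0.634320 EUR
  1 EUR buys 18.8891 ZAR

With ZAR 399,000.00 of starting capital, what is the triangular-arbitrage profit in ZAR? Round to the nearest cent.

Profitable loop is ZAR → CAD → EUR → ZAR:
ZAR 399,000.00 ÷ 11.7542 = CAD 33,945.31
CAD 33,945.31 × 0.634320 = EUR 21,532.19
EUR 21,532.19 × 18.8891 = ZAR 406,723.71
Profit = ZAR 406,723.71 − ZAR 399,000.00

Profit: ZAR 7,723.71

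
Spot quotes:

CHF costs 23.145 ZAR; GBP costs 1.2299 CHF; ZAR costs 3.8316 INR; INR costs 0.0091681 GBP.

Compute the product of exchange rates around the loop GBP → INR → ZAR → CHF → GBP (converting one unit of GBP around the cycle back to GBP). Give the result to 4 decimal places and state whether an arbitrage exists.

1.0000 (no arbitrage)

Around GBP → INR → ZAR → CHF → GBP: 1 ÷ 0.0091681 ÷ 3.8316 ÷ 23.145 ÷ 1.2299 = 1.000031
Product ≈ 1 (deviation 0.003%, within rounding noise).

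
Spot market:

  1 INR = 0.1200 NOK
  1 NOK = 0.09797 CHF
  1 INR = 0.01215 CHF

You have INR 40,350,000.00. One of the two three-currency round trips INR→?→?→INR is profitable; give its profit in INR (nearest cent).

Profitable loop is INR → CHF → NOK → INR:
INR 40,350,000.00 × 0.01215 = CHF 490,252.50
CHF 490,252.50 ÷ 0.09797 = NOK 5,004,108.40
NOK 5,004,108.40 ÷ 0.1200 = INR 41,700,903.34
Profit = INR 41,700,903.34 − INR 40,350,000.00

Profit: INR 1,350,903.34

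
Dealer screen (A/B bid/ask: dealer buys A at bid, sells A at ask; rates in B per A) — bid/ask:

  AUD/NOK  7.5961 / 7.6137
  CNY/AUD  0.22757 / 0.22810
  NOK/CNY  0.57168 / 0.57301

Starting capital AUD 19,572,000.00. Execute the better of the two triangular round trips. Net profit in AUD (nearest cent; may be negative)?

Net profit: AUD 95,626.86

Best loop AUD → CNY → NOK → AUD:
AUD 19,572,000.00 ÷ 0.22810 (buy CNY at ask) = CNY 85,804,471.72
CNY 85,804,471.72 ÷ 0.57301 (buy NOK at ask) = NOK 149,743,410.63
NOK 149,743,410.63 ÷ 7.6137 (buy AUD at ask) = AUD 19,667,626.86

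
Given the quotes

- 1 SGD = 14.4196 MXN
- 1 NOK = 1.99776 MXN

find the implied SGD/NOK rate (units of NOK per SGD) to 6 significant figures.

1 SGD × 14.4196 = 14.4196 MXN
14.4196 MXN ÷ 1.99776 = 7.21788 NOK

SGD/NOK = 7.21788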